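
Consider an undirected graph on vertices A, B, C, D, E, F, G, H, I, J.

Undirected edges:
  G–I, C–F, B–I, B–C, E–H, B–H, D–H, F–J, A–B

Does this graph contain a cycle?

No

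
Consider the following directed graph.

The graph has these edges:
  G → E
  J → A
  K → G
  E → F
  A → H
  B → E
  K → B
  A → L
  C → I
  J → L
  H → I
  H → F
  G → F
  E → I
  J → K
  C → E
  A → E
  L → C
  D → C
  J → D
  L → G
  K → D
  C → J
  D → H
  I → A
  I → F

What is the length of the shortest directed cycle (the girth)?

For each vertex v, BFS finds the shortest path from v back to v.
The shortest such closed walk is J → D → C → J, length 3.

3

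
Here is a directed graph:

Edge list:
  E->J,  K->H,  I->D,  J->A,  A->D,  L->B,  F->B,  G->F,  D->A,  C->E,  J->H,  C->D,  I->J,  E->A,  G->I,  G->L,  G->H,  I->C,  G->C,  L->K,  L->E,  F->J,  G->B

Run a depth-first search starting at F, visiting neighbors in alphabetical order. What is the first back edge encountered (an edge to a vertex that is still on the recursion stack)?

DFS from F (visiting neighbors in alphabetical order); mark gray on enter, black on exit:
F gray
  B gray
  B black
  J gray
    A gray
      D gray
        D→A: A is gray → back edge
First back edge: D → A.

D→A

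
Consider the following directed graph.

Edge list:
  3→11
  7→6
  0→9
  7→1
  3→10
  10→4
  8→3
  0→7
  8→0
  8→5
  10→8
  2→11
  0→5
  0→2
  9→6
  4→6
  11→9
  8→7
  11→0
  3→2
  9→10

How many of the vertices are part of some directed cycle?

7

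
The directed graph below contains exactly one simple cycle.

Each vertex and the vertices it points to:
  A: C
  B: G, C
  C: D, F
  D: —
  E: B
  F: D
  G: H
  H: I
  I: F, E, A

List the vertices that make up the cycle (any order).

B, E, G, H, I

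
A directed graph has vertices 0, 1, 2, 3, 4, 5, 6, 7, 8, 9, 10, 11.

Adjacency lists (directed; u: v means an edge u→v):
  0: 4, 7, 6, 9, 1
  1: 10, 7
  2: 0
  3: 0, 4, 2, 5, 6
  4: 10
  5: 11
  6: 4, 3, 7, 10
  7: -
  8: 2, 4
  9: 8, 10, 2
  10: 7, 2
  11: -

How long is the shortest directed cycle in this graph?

2

For each vertex v, BFS finds the shortest path from v back to v.
The shortest such closed walk is 3 → 6 → 3, length 2.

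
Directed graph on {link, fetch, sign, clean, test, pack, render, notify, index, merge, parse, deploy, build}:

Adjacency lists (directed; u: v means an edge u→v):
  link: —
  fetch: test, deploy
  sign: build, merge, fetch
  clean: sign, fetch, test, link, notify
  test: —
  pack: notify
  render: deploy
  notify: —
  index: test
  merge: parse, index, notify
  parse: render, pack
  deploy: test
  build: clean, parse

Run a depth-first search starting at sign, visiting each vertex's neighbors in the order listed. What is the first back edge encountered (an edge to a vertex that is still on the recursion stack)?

DFS from sign (visiting each vertex's neighbors in the order listed); mark gray on enter, black on exit:
sign gray
  build gray
    clean gray
      clean→sign: sign is gray → back edge
First back edge: clean → sign.

clean→sign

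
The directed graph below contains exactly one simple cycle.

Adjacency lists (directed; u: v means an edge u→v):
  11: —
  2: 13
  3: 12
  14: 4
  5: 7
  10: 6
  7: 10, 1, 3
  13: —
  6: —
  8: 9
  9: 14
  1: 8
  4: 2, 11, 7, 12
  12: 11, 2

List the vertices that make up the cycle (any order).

DFS with gray/black marking from 7:
7 gray
  10 gray
    6 gray
    6 black
  10 black
  1 gray
    8 gray
      9 gray
        14 gray
          4 gray
            2 gray
              13 gray
              13 black
            2 black
            11 gray
            11 black
            4→7: 7 is gray → back edge
Back edge closes the cycle 7 → 1 → 8 → 9 → 14 → 4 → 7; its vertices are {1, 4, 7, 8, 9, 14}.

1, 4, 7, 8, 9, 14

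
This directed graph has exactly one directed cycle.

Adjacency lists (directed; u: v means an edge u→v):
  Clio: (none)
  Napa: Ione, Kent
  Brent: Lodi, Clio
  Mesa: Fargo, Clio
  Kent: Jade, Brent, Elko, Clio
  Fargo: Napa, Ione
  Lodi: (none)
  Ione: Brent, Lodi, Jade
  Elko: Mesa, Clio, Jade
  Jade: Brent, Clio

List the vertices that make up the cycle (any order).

Elko, Kent, Mesa, Napa, Fargo

DFS with gray/black marking from Fargo:
Fargo gray
  Napa gray
    Ione gray
      Brent gray
        Lodi gray
        Lodi black
        Clio gray
        Clio black
      Brent black
      Ione→Lodi: Lodi black — skip
      Jade gray
        Jade→Brent: Brent black — skip
        Jade→Clio: Clio black — skip
      Jade black
    Ione black
    Kent gray
      Kent→Jade: Jade black — skip
      Kent→Brent: Brent black — skip
      Elko gray
        Mesa gray
          Mesa→Fargo: Fargo is gray → back edge
Back edge closes the cycle Fargo → Napa → Kent → Elko → Mesa → Fargo; its vertices are {Elko, Kent, Mesa, Napa, Fargo}.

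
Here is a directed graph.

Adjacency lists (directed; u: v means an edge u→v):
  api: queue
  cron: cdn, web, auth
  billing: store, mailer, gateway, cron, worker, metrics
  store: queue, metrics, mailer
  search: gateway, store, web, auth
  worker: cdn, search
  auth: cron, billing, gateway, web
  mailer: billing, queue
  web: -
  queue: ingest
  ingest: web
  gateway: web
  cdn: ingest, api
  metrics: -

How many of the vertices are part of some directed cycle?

7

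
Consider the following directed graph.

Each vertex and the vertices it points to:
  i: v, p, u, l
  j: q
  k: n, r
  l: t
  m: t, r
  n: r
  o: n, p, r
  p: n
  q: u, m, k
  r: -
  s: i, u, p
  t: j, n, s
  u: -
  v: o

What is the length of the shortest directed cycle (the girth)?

4

For each vertex v, BFS finds the shortest path from v back to v.
The shortest such closed walk is t → s → i → l → t, length 4.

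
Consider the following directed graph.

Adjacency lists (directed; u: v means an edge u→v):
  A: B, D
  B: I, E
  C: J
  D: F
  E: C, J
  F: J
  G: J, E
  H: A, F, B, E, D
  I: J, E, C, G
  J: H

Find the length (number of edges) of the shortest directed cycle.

3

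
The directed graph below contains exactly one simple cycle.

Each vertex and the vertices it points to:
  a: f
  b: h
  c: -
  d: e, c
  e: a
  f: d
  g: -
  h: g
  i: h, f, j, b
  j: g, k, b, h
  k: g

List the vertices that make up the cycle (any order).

a, d, e, f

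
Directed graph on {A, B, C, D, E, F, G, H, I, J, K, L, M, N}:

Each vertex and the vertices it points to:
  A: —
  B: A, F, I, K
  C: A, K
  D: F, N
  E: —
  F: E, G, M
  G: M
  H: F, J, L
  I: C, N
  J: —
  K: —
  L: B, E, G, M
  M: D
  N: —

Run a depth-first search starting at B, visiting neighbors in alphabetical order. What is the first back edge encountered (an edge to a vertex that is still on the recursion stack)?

D->F

DFS from B (visiting neighbors in alphabetical order); mark gray on enter, black on exit:
B gray
  A gray
  A black
  F gray
    E gray
    E black
    G gray
      M gray
        D gray
          D→F: F is gray → back edge
First back edge: D → F.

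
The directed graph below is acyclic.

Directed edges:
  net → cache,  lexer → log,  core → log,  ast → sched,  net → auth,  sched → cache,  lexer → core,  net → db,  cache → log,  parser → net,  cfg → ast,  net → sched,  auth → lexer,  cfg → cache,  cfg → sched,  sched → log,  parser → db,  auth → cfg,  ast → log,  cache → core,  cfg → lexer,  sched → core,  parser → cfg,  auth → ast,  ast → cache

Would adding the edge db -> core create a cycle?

Adding db→core creates a cycle iff core can already reach db.
Explore from core: no path reaches db. The graph stays acyclic.

No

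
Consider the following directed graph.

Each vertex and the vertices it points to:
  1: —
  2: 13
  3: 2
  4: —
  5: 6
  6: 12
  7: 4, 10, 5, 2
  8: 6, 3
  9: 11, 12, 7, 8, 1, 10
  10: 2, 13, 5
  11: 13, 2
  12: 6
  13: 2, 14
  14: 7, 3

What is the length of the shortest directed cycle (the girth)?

For each vertex v, BFS finds the shortest path from v back to v.
The shortest such closed walk is 12 → 6 → 12, length 2.

2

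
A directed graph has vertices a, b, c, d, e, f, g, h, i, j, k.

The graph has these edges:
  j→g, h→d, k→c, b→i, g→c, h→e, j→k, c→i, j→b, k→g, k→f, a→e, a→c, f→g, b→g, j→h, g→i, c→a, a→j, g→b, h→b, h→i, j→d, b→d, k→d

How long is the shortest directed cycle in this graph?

2

For each vertex v, BFS finds the shortest path from v back to v.
The shortest such closed walk is a → c → a, length 2.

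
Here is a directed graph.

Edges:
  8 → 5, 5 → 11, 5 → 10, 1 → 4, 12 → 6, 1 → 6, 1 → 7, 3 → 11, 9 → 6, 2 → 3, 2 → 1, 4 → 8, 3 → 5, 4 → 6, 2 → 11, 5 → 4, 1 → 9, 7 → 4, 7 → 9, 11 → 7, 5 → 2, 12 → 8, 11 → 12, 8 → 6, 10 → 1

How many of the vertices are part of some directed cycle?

A vertex is on a directed cycle iff it belongs to a strongly connected component of size ≥ 2 (or has a self-loop).
The vertices on cycles are {1, 2, 3, 4, 5, 7, 8, 10, 11, 12} — 10 in total.

10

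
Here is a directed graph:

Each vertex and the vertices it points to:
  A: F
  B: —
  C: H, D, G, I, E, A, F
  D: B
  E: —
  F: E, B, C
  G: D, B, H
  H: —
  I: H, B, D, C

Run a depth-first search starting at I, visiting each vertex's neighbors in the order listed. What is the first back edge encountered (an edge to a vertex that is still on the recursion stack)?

C->I

DFS from I (visiting each vertex's neighbors in the order listed); mark gray on enter, black on exit:
I gray
  H gray
  H black
  B gray
  B black
  D gray
    D→B: B black — skip
  D black
  C gray
    C→H: H black — skip
    C→D: D black — skip
    G gray
      G→D: D black — skip
      G→B: B black — skip
      G→H: H black — skip
    G black
    C→I: I is gray → back edge
First back edge: C → I.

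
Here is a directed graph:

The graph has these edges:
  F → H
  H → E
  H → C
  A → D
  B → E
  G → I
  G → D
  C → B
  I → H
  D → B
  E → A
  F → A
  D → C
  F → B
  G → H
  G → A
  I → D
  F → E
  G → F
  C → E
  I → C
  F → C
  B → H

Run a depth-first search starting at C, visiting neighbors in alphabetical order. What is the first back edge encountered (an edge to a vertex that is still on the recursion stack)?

DFS from C (visiting neighbors in alphabetical order); mark gray on enter, black on exit:
C gray
  B gray
    E gray
      A gray
        D gray
          D→B: B is gray → back edge
First back edge: D → B.

D->B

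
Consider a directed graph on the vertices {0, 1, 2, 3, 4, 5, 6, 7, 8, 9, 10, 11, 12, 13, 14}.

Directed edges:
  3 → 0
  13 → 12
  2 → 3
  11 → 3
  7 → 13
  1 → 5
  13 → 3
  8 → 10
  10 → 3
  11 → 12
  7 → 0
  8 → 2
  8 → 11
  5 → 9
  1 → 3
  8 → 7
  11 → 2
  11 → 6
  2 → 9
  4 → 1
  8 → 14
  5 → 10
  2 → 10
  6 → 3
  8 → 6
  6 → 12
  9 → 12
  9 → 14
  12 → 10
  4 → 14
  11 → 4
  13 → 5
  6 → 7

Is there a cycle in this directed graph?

DFS with white/gray/black marking, starting from 5:
5 gray
  10 gray
    3 gray
      0 gray
      0 black
    3 black
  10 black
  9 gray
    12 gray
      12→10: 10 black — skip
    12 black
    14 gray
    14 black
  9 black
5 black
1 gray
  1→5: 5 black — skip
  1→3: 3 black — skip
1 black
2 gray
  2→10: 10 black — skip
  2→3: 3 black — skip
  2→9: 9 black — skip
2 black
4 gray
  4→14: 14 black — skip
  4→1: 1 black — skip
4 black
6 gray
  6→12: 12 black — skip
  6→3: 3 black — skip
  7 gray
    7→0: 0 black — skip
    13 gray
      13→3: 3 black — skip
      13→12: 12 black — skip
      13→5: 5 black — skip
    13 black
  7 black
6 black
8 gray
  11 gray
    11→3: 3 black — skip
    11→6: 6 black — skip
    11→4: 4 black — skip
    11→12: 12 black — skip
    11→2: 2 black — skip
  11 black
  8→7: 7 black — skip
  8→14: 14 black — skip
  8→6: 6 black — skip
  8→2: 2 black — skip
  8→10: 10 black — skip
8 black
Every edge goes to a white or black vertex — no back edge, so the graph is acyclic.

No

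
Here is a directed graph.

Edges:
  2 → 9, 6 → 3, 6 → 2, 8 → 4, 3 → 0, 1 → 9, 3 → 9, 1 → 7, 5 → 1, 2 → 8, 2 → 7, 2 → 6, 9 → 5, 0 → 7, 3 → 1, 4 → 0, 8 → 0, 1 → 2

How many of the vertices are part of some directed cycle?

A vertex is on a directed cycle iff it belongs to a strongly connected component of size ≥ 2 (or has a self-loop).
The vertices on cycles are {1, 2, 3, 5, 6, 9} — 6 in total.

6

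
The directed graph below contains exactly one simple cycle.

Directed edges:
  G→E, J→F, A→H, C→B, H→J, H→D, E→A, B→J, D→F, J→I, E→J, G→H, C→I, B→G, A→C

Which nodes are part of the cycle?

A, B, C, E, G

DFS with gray/black marking from G:
G gray
  H gray
    D gray
      F gray
      F black
    D black
    J gray
      I gray
      I black
      J→F: F black — skip
    J black
  H black
  E gray
    E→J: J black — skip
    A gray
      C gray
        B gray
          B→J: J black — skip
          B→G: G is gray → back edge
Back edge closes the cycle G → E → A → C → B → G; its vertices are {A, B, C, E, G}.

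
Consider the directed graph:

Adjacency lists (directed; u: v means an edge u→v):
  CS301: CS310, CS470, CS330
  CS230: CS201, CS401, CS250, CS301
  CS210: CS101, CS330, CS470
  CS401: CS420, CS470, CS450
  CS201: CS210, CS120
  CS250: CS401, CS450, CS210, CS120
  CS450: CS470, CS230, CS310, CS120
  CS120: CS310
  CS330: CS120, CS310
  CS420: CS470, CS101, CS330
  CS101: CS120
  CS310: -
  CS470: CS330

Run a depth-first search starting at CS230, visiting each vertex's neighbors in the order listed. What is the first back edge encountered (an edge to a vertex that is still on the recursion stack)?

CS450->CS230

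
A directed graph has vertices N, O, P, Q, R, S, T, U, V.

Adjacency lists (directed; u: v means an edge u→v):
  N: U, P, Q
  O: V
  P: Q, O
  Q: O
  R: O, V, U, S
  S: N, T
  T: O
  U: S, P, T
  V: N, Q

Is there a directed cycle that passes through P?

P is on a cycle iff P can reach itself via ≥1 edge.
P → O → V → N → P — yes.

Yes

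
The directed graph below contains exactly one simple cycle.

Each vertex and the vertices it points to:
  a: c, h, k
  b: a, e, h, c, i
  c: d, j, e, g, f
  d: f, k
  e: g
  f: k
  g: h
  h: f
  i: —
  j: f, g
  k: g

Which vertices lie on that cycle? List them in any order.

f, g, h, k

DFS with gray/black marking from h:
h gray
  f gray
    k gray
      g gray
        g→h: h is gray → back edge
Back edge closes the cycle h → f → k → g → h; its vertices are {f, g, h, k}.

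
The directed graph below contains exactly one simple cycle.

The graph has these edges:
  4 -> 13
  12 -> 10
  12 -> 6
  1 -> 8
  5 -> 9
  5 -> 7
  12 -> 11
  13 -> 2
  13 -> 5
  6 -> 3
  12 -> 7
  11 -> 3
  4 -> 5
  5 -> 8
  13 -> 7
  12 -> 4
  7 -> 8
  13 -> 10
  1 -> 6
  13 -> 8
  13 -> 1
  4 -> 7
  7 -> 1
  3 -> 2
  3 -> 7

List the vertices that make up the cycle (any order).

DFS with gray/black marking from 3:
3 gray
  7 gray
    1 gray
      6 gray
        6→3: 3 is gray → back edge
Back edge closes the cycle 3 → 7 → 1 → 6 → 3; its vertices are {1, 3, 6, 7}.

1, 3, 6, 7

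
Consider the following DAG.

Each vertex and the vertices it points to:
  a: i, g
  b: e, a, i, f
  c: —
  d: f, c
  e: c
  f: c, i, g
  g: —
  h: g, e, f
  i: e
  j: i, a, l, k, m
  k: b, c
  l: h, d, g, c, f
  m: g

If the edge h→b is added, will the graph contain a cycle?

Adding h→b creates a cycle iff b can already reach h.
Explore from b: no path reaches h. The graph stays acyclic.

No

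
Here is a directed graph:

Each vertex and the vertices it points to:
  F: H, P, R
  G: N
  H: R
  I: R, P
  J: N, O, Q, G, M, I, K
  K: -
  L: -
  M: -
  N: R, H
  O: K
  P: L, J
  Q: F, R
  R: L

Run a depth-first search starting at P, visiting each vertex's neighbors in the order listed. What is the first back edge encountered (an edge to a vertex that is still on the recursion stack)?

DFS from P (visiting each vertex's neighbors in the order listed); mark gray on enter, black on exit:
P gray
  L gray
  L black
  J gray
    N gray
      R gray
        R→L: L black — skip
      R black
      H gray
        H→R: R black — skip
      H black
    N black
    O gray
      K gray
      K black
    O black
    Q gray
      F gray
        F→H: H black — skip
        F→P: P is gray → back edge
First back edge: F → P.

F->P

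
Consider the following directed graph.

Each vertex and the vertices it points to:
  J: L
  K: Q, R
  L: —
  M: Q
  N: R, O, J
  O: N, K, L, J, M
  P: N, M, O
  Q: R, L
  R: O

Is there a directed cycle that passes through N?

Yes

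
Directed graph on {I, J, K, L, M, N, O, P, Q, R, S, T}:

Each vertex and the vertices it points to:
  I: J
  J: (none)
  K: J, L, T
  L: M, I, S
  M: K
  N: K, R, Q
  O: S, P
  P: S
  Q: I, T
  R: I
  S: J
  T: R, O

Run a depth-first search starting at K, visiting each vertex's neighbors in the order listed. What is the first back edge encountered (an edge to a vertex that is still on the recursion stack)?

DFS from K (visiting each vertex's neighbors in the order listed); mark gray on enter, black on exit:
K gray
  J gray
  J black
  L gray
    M gray
      M→K: K is gray → back edge
First back edge: M → K.

M->K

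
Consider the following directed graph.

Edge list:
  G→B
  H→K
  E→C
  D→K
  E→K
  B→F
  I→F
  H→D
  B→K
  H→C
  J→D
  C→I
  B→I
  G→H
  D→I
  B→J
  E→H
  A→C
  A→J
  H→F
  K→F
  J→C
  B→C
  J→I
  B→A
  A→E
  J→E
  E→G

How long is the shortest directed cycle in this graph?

4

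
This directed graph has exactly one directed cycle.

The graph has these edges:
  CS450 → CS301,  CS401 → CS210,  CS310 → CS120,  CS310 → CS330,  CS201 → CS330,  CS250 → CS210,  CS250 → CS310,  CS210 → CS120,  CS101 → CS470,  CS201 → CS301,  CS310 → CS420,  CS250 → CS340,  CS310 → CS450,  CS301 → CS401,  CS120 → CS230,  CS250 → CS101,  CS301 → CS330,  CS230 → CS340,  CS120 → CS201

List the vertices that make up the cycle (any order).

CS120, CS201, CS210, CS301, CS401

DFS with gray/black marking from CS210:
CS210 gray
  CS120 gray
    CS230 gray
      CS340 gray
      CS340 black
    CS230 black
    CS201 gray
      CS301 gray
        CS401 gray
          CS401→CS210: CS210 is gray → back edge
Back edge closes the cycle CS210 → CS120 → CS201 → CS301 → CS401 → CS210; its vertices are {CS120, CS201, CS210, CS301, CS401}.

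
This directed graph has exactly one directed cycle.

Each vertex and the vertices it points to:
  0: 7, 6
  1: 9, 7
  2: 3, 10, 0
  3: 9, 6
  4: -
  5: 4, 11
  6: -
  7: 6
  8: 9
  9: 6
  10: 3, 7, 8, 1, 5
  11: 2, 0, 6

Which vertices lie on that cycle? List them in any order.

2, 5, 10, 11

DFS with gray/black marking from 11:
11 gray
  2 gray
    3 gray
      9 gray
        6 gray
        6 black
      9 black
      3→6: 6 black — skip
    3 black
    10 gray
      10→3: 3 black — skip
      7 gray
        7→6: 6 black — skip
      7 black
      8 gray
        8→9: 9 black — skip
      8 black
      1 gray
        1→9: 9 black — skip
        1→7: 7 black — skip
      1 black
      5 gray
        4 gray
        4 black
        5→11: 11 is gray → back edge
Back edge closes the cycle 11 → 2 → 10 → 5 → 11; its vertices are {2, 5, 10, 11}.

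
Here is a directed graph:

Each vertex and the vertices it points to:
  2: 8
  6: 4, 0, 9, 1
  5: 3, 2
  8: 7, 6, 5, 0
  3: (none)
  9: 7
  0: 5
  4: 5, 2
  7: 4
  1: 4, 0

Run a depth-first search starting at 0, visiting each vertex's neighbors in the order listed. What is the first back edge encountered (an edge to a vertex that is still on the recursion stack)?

4→5

DFS from 0 (visiting each vertex's neighbors in the order listed); mark gray on enter, black on exit:
0 gray
  5 gray
    3 gray
    3 black
    2 gray
      8 gray
        7 gray
          4 gray
            4→5: 5 is gray → back edge
First back edge: 4 → 5.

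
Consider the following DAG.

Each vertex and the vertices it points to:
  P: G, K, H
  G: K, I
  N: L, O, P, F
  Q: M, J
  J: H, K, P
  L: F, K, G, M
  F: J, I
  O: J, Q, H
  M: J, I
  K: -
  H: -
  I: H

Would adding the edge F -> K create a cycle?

Adding F→K creates a cycle iff K can already reach F.
Explore from K: no path reaches F. The graph stays acyclic.

No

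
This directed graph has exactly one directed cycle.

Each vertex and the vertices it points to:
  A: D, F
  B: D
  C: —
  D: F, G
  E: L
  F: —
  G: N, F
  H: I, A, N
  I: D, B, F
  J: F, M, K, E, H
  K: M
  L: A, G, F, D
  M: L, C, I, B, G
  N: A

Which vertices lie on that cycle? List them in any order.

A, D, G, N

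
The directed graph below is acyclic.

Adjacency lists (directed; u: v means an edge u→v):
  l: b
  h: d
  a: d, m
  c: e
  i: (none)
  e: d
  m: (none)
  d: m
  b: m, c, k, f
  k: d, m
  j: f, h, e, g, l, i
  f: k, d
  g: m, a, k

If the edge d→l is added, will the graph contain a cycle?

Yes

Adding d→l creates a cycle iff l can already reach d.
Path from l: l → b → f → d.
So l → … → d → l is a cycle.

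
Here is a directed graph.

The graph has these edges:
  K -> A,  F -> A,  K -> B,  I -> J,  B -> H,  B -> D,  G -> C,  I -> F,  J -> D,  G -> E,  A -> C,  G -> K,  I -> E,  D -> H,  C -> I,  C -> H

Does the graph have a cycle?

DFS with white/gray/black marking, starting from F:
F gray
  A gray
    C gray
      I gray
        E gray
        E black
        J gray
          D gray
            H gray
            H black
          D black
        J black
        I→F: F is gray → back edge
Back edge found, so a cycle exists: F → A → C → I → F.

Yes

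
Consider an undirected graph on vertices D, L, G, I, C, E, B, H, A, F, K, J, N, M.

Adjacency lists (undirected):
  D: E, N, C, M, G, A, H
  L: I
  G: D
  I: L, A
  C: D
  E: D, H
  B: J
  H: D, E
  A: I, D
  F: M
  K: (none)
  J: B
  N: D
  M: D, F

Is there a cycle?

DFS, tracking each vertex's parent; an edge to a visited non-parent vertex closes a cycle.
Start from M:
visit M (parent –)
  visit D (parent M)
    visit E (parent D)
      E–D: parent, skip
      visit H (parent E)
        H–D: D visited and ≠ parent → cycle
Cycle: D – E – H – D.

Yes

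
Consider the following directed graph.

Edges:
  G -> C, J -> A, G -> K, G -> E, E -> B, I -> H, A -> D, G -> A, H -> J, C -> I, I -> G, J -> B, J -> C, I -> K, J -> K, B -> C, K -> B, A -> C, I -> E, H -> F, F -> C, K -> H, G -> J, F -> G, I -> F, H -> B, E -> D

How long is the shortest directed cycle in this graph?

3

For each vertex v, BFS finds the shortest path from v back to v.
The shortest such closed walk is I → F → C → I, length 3.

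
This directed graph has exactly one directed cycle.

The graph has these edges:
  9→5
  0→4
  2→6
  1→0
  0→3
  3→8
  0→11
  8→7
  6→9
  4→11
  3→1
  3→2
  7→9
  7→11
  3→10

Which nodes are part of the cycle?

DFS with gray/black marking from 3:
3 gray
  10 gray
  10 black
  8 gray
    7 gray
      11 gray
      11 black
      9 gray
        5 gray
        5 black
      9 black
    7 black
  8 black
  2 gray
    6 gray
      6→9: 9 black — skip
    6 black
  2 black
  1 gray
    0 gray
      4 gray
        4→11: 11 black — skip
      4 black
      0→3: 3 is gray → back edge
Back edge closes the cycle 3 → 1 → 0 → 3; its vertices are {0, 1, 3}.

0, 1, 3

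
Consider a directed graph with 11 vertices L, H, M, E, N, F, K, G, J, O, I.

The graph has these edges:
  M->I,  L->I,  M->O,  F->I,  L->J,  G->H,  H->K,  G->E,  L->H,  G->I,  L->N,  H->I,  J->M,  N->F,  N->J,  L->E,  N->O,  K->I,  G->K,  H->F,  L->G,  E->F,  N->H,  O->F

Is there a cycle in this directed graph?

No

DFS with white/gray/black marking, starting from E:
E gray
  F gray
    I gray
    I black
  F black
E black
L gray
  L→I: I black — skip
  H gray
    H→F: F black — skip
    K gray
      K→I: I black — skip
    K black
    H→I: I black — skip
  H black
  L→E: E black — skip
  G gray
    G→H: H black — skip
    G→E: E black — skip
    G→I: I black — skip
    G→K: K black — skip
  G black
  N gray
    J gray
      M gray
        M→I: I black — skip
        O gray
          O→F: F black — skip
        O black
      M black
    J black
    N→H: H black — skip
    N→F: F black — skip
    N→O: O black — skip
  N black
  L→J: J black — skip
L black
Every edge goes to a white or black vertex — no back edge, so the graph is acyclic.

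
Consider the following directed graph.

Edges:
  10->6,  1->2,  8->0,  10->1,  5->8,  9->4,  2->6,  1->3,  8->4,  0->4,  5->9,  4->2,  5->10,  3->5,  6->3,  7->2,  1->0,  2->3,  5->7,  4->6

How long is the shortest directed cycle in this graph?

For each vertex v, BFS finds the shortest path from v back to v.
The shortest such closed walk is 5 → 10 → 1 → 3 → 5, length 4.

4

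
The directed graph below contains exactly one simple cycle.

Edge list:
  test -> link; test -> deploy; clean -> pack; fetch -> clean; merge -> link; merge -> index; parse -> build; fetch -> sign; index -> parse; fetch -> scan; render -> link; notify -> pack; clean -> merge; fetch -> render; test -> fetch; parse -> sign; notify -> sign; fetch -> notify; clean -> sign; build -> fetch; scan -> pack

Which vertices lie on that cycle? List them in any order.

build, clean, fetch, index, merge, parse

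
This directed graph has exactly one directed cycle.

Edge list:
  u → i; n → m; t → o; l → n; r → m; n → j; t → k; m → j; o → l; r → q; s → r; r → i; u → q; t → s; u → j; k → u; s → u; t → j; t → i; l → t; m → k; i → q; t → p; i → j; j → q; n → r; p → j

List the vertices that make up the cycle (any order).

DFS with gray/black marking from l:
l gray
  t gray
    i gray
      j gray
        q gray
        q black
      j black
      i→q: q black — skip
    i black
    o gray
      o→l: l is gray → back edge
Back edge closes the cycle l → t → o → l; its vertices are {l, o, t}.

l, o, t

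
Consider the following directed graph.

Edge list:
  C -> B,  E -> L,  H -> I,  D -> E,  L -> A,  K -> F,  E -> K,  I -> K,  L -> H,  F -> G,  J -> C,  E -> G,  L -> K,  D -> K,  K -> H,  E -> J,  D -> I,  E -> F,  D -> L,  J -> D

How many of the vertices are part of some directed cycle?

6

A vertex is on a directed cycle iff it belongs to a strongly connected component of size ≥ 2 (or has a self-loop).
The vertices on cycles are {D, E, H, I, J, K} — 6 in total.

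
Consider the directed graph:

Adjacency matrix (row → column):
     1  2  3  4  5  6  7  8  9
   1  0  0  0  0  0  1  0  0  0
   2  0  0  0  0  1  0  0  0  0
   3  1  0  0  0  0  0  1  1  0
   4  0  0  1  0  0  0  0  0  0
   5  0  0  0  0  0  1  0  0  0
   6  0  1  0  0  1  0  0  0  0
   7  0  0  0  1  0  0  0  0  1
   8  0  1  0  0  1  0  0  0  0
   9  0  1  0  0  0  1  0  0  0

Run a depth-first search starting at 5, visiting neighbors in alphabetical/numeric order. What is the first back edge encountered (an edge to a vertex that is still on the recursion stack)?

DFS from 5 (visiting neighbors in alphabetical/numeric order); mark gray on enter, black on exit:
5 gray
  6 gray
    2 gray
      2→5: 5 is gray → back edge
First back edge: 2 → 5.

2→5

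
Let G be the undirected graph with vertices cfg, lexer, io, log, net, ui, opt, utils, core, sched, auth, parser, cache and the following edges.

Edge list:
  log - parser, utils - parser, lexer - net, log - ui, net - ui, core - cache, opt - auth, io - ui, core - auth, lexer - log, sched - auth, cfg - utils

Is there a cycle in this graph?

Yes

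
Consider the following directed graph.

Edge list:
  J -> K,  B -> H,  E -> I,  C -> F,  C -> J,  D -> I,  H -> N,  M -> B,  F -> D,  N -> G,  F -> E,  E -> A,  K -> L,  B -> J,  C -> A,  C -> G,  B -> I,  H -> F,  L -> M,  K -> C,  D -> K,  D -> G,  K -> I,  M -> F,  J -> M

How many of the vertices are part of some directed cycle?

9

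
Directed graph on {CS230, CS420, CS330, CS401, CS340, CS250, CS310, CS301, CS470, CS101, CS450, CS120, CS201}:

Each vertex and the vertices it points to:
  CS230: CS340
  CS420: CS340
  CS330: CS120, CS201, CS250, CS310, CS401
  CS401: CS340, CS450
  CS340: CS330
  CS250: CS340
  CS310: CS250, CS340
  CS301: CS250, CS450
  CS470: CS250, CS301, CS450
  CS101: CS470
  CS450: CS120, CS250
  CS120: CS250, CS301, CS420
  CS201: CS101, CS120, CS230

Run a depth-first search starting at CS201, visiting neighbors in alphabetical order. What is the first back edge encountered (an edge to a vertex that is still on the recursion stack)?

CS120→CS250

DFS from CS201 (visiting neighbors in alphabetical order); mark gray on enter, black on exit:
CS201 gray
  CS101 gray
    CS470 gray
      CS250 gray
        CS340 gray
          CS330 gray
            CS120 gray
              CS120→CS250: CS250 is gray → back edge
First back edge: CS120 → CS250.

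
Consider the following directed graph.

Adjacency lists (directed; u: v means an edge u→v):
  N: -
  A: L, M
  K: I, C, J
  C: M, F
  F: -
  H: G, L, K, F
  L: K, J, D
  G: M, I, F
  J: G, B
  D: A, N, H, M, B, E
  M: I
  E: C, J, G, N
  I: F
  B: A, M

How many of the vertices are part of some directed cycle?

A vertex is on a directed cycle iff it belongs to a strongly connected component of size ≥ 2 (or has a self-loop).
The vertices on cycles are {A, B, D, E, H, J, K, L} — 8 in total.

8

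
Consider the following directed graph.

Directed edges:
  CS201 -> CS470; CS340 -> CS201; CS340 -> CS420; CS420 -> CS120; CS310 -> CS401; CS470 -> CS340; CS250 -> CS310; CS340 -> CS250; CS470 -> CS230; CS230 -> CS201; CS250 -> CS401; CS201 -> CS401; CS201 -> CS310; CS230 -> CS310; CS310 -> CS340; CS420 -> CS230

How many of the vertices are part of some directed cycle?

7

A vertex is on a directed cycle iff it belongs to a strongly connected component of size ≥ 2 (or has a self-loop).
The vertices on cycles are {CS201, CS230, CS250, CS310, CS340, CS420, CS470} — 7 in total.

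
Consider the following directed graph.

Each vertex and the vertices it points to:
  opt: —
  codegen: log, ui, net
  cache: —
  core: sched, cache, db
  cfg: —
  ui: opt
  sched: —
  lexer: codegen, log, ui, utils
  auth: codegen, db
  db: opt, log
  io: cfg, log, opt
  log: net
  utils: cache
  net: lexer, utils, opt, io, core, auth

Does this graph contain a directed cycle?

Yes

DFS with white/gray/black marking, starting from net:
net gray
  lexer gray
    codegen gray
      log gray
        log→net: net is gray → back edge
Back edge found, so a cycle exists: net → lexer → codegen → log → net.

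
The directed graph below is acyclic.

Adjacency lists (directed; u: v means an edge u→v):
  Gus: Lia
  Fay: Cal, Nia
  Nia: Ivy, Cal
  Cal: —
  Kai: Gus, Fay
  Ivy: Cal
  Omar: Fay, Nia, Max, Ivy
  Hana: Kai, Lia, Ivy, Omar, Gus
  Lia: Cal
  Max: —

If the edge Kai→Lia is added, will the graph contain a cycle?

No

Adding Kai→Lia creates a cycle iff Lia can already reach Kai.
Explore from Lia: no path reaches Kai. The graph stays acyclic.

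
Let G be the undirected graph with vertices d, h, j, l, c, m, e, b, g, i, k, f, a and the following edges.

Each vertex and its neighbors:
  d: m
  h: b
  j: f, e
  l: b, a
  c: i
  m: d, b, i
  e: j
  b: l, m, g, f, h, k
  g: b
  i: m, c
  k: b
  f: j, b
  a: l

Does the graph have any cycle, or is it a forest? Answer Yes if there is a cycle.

DFS, tracking each vertex's parent; an edge to a visited non-parent vertex closes a cycle.
Start from l:
visit l (parent –)
  visit b (parent l)
    b–l: parent, skip
    visit m (parent b)
      visit d (parent m)
        d–m: parent, skip
      m–b: parent, skip
      visit i (parent m)
        i–m: parent, skip
        visit c (parent i)
          c–i: parent, skip
    visit g (parent b)
      g–b: parent, skip
    visit f (parent b)
      visit j (parent f)
        j–f: parent, skip
        visit e (parent j)
          e–j: parent, skip
      f–b: parent, skip
    visit h (parent b)
      h–b: parent, skip
    visit k (parent b)
      k–b: parent, skip
  visit a (parent l)
    a–l: parent, skip
No non-parent visited neighbor found — the graph is a forest.

No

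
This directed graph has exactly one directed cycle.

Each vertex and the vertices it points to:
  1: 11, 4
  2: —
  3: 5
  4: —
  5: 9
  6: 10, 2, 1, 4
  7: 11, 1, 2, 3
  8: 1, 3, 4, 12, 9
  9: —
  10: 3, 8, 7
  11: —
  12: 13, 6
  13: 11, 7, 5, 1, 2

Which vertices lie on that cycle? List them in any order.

DFS with gray/black marking from 8:
8 gray
  1 gray
    11 gray
    11 black
    4 gray
    4 black
  1 black
  3 gray
    5 gray
      9 gray
      9 black
    5 black
  3 black
  8→4: 4 black — skip
  12 gray
    13 gray
      13→11: 11 black — skip
      7 gray
        7→11: 11 black — skip
        7→1: 1 black — skip
        2 gray
        2 black
        7→3: 3 black — skip
      7 black
      13→5: 5 black — skip
      13→1: 1 black — skip
      13→2: 2 black — skip
    13 black
    6 gray
      10 gray
        10→3: 3 black — skip
        10→8: 8 is gray → back edge
Back edge closes the cycle 8 → 12 → 6 → 10 → 8; its vertices are {6, 8, 10, 12}.

6, 8, 10, 12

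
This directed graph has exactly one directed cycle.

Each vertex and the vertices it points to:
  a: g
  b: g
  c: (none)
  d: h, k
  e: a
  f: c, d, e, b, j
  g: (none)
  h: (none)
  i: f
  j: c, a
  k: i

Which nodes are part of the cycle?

DFS with gray/black marking from f:
f gray
  c gray
  c black
  d gray
    h gray
    h black
    k gray
      i gray
        i→f: f is gray → back edge
Back edge closes the cycle f → d → k → i → f; its vertices are {d, f, i, k}.

d, f, i, k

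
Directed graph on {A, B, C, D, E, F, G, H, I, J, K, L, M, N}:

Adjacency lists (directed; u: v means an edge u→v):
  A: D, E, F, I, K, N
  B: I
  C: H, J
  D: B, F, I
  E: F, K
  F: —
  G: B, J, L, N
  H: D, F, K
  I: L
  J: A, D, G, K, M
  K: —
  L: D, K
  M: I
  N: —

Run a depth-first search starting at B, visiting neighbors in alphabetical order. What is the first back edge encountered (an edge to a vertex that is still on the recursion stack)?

DFS from B (visiting neighbors in alphabetical order); mark gray on enter, black on exit:
B gray
  I gray
    L gray
      D gray
        D→B: B is gray → back edge
First back edge: D → B.

D->B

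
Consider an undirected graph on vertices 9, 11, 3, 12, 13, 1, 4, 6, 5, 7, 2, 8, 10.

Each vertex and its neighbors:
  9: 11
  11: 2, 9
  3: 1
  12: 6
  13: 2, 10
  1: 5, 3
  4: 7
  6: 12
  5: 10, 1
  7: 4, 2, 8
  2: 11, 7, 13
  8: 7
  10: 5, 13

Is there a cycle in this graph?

No

DFS, tracking each vertex's parent; an edge to a visited non-parent vertex closes a cycle.
Start from 8:
visit 8 (parent –)
  visit 7 (parent 8)
    visit 4 (parent 7)
      4–7: parent, skip
    visit 2 (parent 7)
      visit 11 (parent 2)
        11–2: parent, skip
        visit 9 (parent 11)
          9–11: parent, skip
      2–7: parent, skip
      visit 13 (parent 2)
        13–2: parent, skip
        visit 10 (parent 13)
          visit 5 (parent 10)
            5–10: parent, skip
            visit 1 (parent 5)
              1–5: parent, skip
              visit 3 (parent 1)
                3–1: parent, skip
          10–13: parent, skip
    7–8: parent, skip
visit 12 (parent –)
  visit 6 (parent 12)
    6–12: parent, skip
No non-parent visited neighbor found — the graph is a forest.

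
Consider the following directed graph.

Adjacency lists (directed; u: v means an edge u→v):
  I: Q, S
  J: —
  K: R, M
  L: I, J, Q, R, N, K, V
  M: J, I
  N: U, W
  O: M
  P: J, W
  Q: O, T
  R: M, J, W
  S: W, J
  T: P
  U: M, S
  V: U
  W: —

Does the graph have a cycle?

Yes

DFS with white/gray/black marking, starting from Q:
Q gray
  O gray
    M gray
      J gray
      J black
      I gray
        I→Q: Q is gray → back edge
Back edge found, so a cycle exists: Q → O → M → I → Q.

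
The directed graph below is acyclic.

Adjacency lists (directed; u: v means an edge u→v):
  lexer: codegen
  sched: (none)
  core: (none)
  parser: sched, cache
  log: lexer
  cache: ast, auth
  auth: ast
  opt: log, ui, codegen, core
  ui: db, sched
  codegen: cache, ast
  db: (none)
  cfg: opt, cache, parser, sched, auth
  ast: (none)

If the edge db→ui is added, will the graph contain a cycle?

Yes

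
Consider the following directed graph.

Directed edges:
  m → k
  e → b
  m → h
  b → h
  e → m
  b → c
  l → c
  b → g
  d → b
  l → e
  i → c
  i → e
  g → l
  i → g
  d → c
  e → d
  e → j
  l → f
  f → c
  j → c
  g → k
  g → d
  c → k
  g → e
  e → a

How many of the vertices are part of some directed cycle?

5

A vertex is on a directed cycle iff it belongs to a strongly connected component of size ≥ 2 (or has a self-loop).
The vertices on cycles are {b, d, e, g, l} — 5 in total.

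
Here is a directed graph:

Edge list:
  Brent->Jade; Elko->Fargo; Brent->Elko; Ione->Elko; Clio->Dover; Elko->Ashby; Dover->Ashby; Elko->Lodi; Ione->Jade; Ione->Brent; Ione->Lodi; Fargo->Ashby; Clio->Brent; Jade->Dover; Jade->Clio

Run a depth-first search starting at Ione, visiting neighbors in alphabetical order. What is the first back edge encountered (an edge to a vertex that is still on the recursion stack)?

DFS from Ione (visiting neighbors in alphabetical order); mark gray on enter, black on exit:
Ione gray
  Brent gray
    Elko gray
      Ashby gray
      Ashby black
      Fargo gray
        Fargo→Ashby: Ashby black — skip
      Fargo black
      Lodi gray
      Lodi black
    Elko black
    Jade gray
      Clio gray
        Clio→Brent: Brent is gray → back edge
First back edge: Clio → Brent.

Clio->Brent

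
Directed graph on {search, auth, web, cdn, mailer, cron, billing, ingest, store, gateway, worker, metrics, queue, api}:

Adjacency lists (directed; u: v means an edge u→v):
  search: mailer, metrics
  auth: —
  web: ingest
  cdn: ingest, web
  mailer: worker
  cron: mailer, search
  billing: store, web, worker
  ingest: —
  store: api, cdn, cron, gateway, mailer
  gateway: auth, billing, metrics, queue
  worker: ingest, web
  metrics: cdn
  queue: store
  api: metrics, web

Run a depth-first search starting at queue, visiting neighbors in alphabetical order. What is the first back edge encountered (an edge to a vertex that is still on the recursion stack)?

billing→store

DFS from queue (visiting neighbors in alphabetical order); mark gray on enter, black on exit:
queue gray
  store gray
    api gray
      metrics gray
        cdn gray
          ingest gray
          ingest black
          web gray
            web→ingest: ingest black — skip
          web black
        cdn black
      metrics black
      api→web: web black — skip
    api black
    store→cdn: cdn black — skip
    cron gray
      mailer gray
        worker gray
          worker→ingest: ingest black — skip
          worker→web: web black — skip
        worker black
      mailer black
      search gray
        search→mailer: mailer black — skip
        search→metrics: metrics black — skip
      search black
    cron black
    gateway gray
      auth gray
      auth black
      billing gray
        billing→store: store is gray → back edge
First back edge: billing → store.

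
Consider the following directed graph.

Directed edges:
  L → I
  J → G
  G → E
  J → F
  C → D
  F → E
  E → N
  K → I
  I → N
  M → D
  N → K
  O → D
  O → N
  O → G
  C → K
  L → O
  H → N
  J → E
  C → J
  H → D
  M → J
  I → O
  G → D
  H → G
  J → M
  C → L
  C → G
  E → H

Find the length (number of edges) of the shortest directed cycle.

2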